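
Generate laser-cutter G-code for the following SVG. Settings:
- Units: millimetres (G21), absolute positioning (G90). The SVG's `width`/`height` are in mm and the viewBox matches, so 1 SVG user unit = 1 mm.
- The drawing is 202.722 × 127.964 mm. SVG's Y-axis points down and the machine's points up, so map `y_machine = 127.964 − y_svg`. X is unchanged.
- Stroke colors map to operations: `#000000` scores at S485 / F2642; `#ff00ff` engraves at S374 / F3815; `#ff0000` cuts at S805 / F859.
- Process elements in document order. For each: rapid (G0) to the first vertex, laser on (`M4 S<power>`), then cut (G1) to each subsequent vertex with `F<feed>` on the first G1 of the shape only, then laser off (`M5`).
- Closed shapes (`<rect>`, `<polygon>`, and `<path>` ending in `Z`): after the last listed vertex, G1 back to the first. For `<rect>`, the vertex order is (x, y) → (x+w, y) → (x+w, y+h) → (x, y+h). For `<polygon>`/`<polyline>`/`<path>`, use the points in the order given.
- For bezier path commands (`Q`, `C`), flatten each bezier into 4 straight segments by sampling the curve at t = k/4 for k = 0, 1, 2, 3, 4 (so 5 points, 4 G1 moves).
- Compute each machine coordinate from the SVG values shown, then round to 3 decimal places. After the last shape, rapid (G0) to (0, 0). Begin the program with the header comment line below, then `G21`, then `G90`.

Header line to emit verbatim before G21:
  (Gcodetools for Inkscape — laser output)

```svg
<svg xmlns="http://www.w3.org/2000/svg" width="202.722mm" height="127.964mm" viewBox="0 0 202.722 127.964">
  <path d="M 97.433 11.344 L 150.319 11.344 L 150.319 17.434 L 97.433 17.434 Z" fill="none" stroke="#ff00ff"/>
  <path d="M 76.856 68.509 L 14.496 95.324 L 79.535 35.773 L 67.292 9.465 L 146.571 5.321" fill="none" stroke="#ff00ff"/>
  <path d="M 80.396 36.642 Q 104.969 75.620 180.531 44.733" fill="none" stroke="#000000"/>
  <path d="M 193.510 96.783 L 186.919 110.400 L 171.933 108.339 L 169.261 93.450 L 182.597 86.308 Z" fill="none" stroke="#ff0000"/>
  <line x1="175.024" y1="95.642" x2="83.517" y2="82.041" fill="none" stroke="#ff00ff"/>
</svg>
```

Since the viewBox matches the mm dimensions, user units are millimetres directly. The only transform is the Y-flip y_m = 127.964 − y_svg.

Shape 1 is a rectangle drawn with `<path>`. Its stroke #ff00ff means engrave at S374, F3815. After flipping Y the toolpath is (97.433,116.620) → (150.319,116.620) → (150.319,110.530) → (97.433,110.530) → (97.433,116.620), returning to the start.

Shape 2 is a open polyline drawn with `<path>`. Its stroke #ff00ff means engrave at S374, F3815. After flipping Y the toolpath is (76.856,59.455) → (14.496,32.640) → (79.535,92.191) → (67.292,118.499) → (146.571,122.643).

Shape 3 is a quadratic bezier drawn with `<path>`. Its stroke #000000 means score at S485, F2642. After flipping Y the toolpath is (80.396,91.322) → (95.869,76.200) → (117.716,69.810) → (145.937,72.154) → (180.531,83.231).

Shape 4 is a regular polygon drawn with `<path>`. Its stroke #ff0000 means cut at S805, F859. After flipping Y the toolpath is (193.510,31.181) → (186.919,17.564) → (171.933,19.625) → (169.261,34.514) → (182.597,41.656) → (193.510,31.181), returning to the start.

Shape 5 is a line segment drawn with `<line>`. Its stroke #ff00ff means engrave at S374, F3815. After flipping Y the toolpath is (175.024,32.322) → (83.517,45.923).

(Gcodetools for Inkscape — laser output)
G21
G90
G0 X97.433 Y116.620
M4 S374
G1 X150.319 Y116.620 F3815
G1 X150.319 Y110.530
G1 X97.433 Y110.530
G1 X97.433 Y116.620
M5
G0 X76.856 Y59.455
M4 S374
G1 X14.496 Y32.640 F3815
G1 X79.535 Y92.191
G1 X67.292 Y118.499
G1 X146.571 Y122.643
M5
G0 X80.396 Y91.322
M4 S485
G1 X95.869 Y76.200 F2642
G1 X117.716 Y69.810
G1 X145.937 Y72.154
G1 X180.531 Y83.231
M5
G0 X193.510 Y31.181
M4 S805
G1 X186.919 Y17.564 F859
G1 X171.933 Y19.625
G1 X169.261 Y34.514
G1 X182.597 Y41.656
G1 X193.510 Y31.181
M5
G0 X175.024 Y32.322
M4 S374
G1 X83.517 Y45.923 F3815
M5
G0 X0.000 Y0.000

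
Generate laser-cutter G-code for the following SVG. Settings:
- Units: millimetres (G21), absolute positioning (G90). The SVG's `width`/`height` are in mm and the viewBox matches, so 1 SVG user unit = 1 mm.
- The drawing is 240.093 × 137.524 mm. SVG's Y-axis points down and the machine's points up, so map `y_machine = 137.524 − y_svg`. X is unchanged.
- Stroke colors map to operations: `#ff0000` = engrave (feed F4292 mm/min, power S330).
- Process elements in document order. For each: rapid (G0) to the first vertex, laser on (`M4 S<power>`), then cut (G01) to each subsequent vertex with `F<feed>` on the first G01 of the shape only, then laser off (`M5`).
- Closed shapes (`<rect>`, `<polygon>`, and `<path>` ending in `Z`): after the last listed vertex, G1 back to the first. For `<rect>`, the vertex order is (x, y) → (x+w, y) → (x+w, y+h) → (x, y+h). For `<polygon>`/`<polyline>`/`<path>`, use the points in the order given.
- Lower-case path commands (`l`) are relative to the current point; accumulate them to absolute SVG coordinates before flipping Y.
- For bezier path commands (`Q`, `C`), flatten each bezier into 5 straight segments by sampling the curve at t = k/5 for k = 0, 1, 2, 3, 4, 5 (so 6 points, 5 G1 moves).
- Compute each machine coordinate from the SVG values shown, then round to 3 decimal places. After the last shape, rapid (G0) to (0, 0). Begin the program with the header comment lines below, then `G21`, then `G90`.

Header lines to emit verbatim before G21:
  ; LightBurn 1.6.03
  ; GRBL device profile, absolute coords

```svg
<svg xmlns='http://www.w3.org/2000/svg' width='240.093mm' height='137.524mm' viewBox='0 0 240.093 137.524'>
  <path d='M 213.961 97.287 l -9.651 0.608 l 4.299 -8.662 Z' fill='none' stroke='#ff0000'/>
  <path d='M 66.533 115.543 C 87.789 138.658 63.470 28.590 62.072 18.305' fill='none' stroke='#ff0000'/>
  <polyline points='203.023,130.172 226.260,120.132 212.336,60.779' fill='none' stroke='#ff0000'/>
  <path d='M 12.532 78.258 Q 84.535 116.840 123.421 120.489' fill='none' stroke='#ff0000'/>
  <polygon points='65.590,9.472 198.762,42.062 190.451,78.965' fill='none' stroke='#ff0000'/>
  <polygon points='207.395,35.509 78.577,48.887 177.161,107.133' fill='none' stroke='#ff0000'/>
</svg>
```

; LightBurn 1.6.03
; GRBL device profile, absolute coords
G21
G90
G0 X213.961 Y40.237
M4 S330
G01 X204.310 Y39.629 F4292
G01 X208.609 Y48.291
G01 X213.961 Y40.237
M5
G0 X66.533 Y21.981
M4 S330
G01 X74.366 Y22.230 F4292
G01 X74.548 Y43.261
G01 X70.368 Y73.891
G01 X65.113 Y102.938
G01 X62.072 Y119.219
M5
G0 X203.023 Y7.352
M4 S330
G01 X226.260 Y17.392 F4292
G01 X212.336 Y76.745
M5
G0 X12.532 Y59.266
M4 S330
G01 X40.009 Y45.231 F4292
G01 X64.836 Y33.990
G01 X87.013 Y25.543
G01 X106.542 Y19.892
G01 X123.421 Y17.035
M5
G0 X65.590 Y128.052
M4 S330
G01 X198.762 Y95.462 F4292
G01 X190.451 Y58.559
G01 X65.590 Y128.052
M5
G0 X207.395 Y102.015
M4 S330
G01 X78.577 Y88.637 F4292
G01 X177.161 Y30.391
G01 X207.395 Y102.015
M5
G0 X0.000 Y0.000

Since the viewBox matches the mm dimensions, user units are millimetres directly. The only transform is the Y-flip y_m = 137.524 − y_svg.

Shape 1 is a regular polygon drawn with `<path>`. Its stroke #ff0000 means engrave at S330, F4292. After flipping Y the toolpath is (213.961,40.237) → (204.310,39.629) → (208.609,48.291) → (213.961,40.237), returning to the start.

Shape 2 is a cubic bezier drawn with `<path>`. Its stroke #ff0000 means engrave at S330, F4292. After flipping Y the toolpath is (66.533,21.981) → (74.366,22.230) → (74.548,43.261) → (70.368,73.891) → (65.113,102.938) → (62.072,119.219).

Shape 3 is a open polyline drawn with `<polyline>`. Its stroke #ff0000 means engrave at S330, F4292. After flipping Y the toolpath is (203.023,7.352) → (226.260,17.392) → (212.336,76.745).

Shape 4 is a quadratic bezier drawn with `<path>`. Its stroke #ff0000 means engrave at S330, F4292. After flipping Y the toolpath is (12.532,59.266) → (40.009,45.231) → (64.836,33.990) → (87.013,25.543) → (106.542,19.892) → (123.421,17.035).

Shape 5 is a closed polygon drawn with `<polygon>`. Its stroke #ff0000 means engrave at S330, F4292. After flipping Y the toolpath is (65.590,128.052) → (198.762,95.462) → (190.451,58.559) → (65.590,128.052), returning to the start.

Shape 6 is a closed polygon drawn with `<polygon>`. Its stroke #ff0000 means engrave at S330, F4292. After flipping Y the toolpath is (207.395,102.015) → (78.577,88.637) → (177.161,30.391) → (207.395,102.015), returning to the start.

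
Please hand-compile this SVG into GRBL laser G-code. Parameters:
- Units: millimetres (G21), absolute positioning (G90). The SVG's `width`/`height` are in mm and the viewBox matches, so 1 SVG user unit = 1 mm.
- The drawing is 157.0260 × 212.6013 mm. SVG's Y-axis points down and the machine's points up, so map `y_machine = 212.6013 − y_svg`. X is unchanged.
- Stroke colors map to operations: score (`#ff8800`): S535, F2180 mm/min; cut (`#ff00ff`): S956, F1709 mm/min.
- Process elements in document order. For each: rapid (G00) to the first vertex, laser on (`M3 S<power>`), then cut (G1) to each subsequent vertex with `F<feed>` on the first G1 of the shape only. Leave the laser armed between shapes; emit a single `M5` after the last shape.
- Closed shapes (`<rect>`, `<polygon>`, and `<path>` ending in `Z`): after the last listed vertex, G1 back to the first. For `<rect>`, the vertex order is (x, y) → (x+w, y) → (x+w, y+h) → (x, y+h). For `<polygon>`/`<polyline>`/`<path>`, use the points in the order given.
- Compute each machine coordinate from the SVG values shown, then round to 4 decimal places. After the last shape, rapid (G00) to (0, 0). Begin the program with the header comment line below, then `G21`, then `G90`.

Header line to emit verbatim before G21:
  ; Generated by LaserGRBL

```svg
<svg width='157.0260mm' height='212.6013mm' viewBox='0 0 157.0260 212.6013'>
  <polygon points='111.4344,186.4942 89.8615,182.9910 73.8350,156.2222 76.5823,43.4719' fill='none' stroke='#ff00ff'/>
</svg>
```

; Generated by LaserGRBL
G21
G90
G00 X111.4344 Y26.1071
M3 S956
G1 X89.8615 Y29.6103 F1709
G1 X73.8350 Y56.3791
G1 X76.5823 Y169.1294
G1 X111.4344 Y26.1071
M5
G00 X0.0000 Y0.0000

1 u = 1 mm; y_m = 212.6013 − y.

[1] `<polygon>` closed polygon, #ff00ff→cut S956 F1709: (111.4344,26.1071) → (89.8615,29.6103) → (73.8350,56.3791) → (76.5823,169.1294) → (111.4344,26.1071) (closed)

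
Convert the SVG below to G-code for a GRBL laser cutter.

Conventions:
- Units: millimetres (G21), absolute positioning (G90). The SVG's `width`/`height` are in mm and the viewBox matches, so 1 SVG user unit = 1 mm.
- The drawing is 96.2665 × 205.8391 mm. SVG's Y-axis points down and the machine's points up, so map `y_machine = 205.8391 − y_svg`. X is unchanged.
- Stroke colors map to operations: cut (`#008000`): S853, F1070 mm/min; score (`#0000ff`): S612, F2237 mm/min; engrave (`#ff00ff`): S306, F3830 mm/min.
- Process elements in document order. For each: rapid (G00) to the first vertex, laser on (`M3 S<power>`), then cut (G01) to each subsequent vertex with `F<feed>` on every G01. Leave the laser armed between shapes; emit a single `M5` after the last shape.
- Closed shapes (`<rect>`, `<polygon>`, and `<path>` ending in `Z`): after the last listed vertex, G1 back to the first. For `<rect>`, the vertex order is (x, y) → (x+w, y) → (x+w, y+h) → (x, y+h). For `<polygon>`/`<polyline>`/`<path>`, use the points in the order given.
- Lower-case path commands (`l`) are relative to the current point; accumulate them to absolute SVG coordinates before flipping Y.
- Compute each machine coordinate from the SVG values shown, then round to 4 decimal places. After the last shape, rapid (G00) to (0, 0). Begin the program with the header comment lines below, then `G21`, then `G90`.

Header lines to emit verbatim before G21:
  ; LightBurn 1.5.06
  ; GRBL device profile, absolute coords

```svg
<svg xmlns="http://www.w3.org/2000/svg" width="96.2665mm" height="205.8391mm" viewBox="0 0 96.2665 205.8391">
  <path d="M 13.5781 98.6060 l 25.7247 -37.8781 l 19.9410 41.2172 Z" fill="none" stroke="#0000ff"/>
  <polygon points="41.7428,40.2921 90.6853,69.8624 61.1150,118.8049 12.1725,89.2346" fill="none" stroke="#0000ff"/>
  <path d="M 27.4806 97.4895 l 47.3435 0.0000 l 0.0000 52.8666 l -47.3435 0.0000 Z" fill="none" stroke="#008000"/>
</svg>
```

viewBox `0 0 96.2665 205.8391` with mm width/height → 1 unit = 1 mm. Flip: y_m = 205.8391 − y_svg.

**Shape 1** — `<path>` regular polygon, stroke `#0000ff` → score (S612, F2237). Machine vertices: (13.5781,107.2331) → (39.3028,145.1112) → (59.2438,103.8940) → (13.5781,107.2331). Closed: final G1 returns to the first vertex.

**Shape 2** — `<polygon>` regular polygon, stroke `#0000ff` → score (S612, F2237). Machine vertices: (41.7428,165.5470) → (90.6853,135.9767) → (61.1150,87.0342) → (12.1725,116.6045) → (41.7428,165.5470). Closed: final G1 returns to the first vertex.

**Shape 3** — `<path>` rectangle, stroke `#008000` → cut (S853, F1070). Machine vertices: (27.4806,108.3496) → (74.8241,108.3496) → (74.8241,55.4830) → (27.4806,55.4830) → (27.4806,108.3496). Closed: final G1 returns to the first vertex.

; LightBurn 1.5.06
; GRBL device profile, absolute coords
G21
G90
G00 X13.5781 Y107.2331
M3 S612
G01 X39.3028 Y145.1112 F2237
G01 X59.2438 Y103.8940 F2237
G01 X13.5781 Y107.2331 F2237
G00 X41.7428 Y165.5470
M3 S612
G01 X90.6853 Y135.9767 F2237
G01 X61.1150 Y87.0342 F2237
G01 X12.1725 Y116.6045 F2237
G01 X41.7428 Y165.5470 F2237
G00 X27.4806 Y108.3496
M3 S853
G01 X74.8241 Y108.3496 F1070
G01 X74.8241 Y55.4830 F1070
G01 X27.4806 Y55.4830 F1070
G01 X27.4806 Y108.3496 F1070
M5
G00 X0.0000 Y0.0000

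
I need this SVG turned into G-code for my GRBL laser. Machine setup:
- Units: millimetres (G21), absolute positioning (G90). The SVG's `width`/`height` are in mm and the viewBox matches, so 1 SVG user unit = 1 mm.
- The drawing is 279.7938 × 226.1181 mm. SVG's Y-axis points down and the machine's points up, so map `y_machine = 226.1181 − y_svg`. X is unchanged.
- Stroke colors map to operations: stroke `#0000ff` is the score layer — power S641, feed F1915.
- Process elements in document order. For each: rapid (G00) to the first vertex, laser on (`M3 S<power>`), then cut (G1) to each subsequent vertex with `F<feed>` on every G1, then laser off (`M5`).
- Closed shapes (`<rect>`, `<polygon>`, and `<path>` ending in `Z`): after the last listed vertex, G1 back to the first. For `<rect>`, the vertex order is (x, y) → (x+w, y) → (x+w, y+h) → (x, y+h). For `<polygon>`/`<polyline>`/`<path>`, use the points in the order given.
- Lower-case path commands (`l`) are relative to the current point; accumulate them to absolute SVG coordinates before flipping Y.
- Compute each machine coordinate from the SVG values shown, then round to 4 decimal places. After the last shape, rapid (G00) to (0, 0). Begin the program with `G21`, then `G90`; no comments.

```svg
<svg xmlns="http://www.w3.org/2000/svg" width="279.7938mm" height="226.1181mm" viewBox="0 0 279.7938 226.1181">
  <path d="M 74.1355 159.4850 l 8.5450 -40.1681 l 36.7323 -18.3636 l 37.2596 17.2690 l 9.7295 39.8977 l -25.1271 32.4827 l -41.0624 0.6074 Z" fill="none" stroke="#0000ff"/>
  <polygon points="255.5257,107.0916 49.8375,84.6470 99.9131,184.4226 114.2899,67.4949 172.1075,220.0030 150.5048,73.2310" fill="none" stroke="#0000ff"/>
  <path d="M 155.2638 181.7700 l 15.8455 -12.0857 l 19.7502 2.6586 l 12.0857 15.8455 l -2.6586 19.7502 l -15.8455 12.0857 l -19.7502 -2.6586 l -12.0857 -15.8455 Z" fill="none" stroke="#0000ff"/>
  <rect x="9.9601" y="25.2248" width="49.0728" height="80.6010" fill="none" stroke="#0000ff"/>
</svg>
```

G21
G90
G00 X74.1355 Y66.6331
M3 S641
G1 X82.6805 Y106.8012 F1915
G1 X119.4128 Y125.1648 F1915
G1 X156.6724 Y107.8958 F1915
G1 X166.4019 Y67.9981 F1915
G1 X141.2748 Y35.5154 F1915
G1 X100.2124 Y34.9080 F1915
G1 X74.1355 Y66.6331 F1915
M5
G00 X255.5257 Y119.0265
M3 S641
G1 X49.8375 Y141.4711 F1915
G1 X99.9131 Y41.6955 F1915
G1 X114.2899 Y158.6232 F1915
G1 X172.1075 Y6.1151 F1915
G1 X150.5048 Y152.8871 F1915
G1 X255.5257 Y119.0265 F1915
M5
G00 X155.2638 Y44.3481
M3 S641
G1 X171.1093 Y56.4338 F1915
G1 X190.8595 Y53.7752 F1915
G1 X202.9452 Y37.9297 F1915
G1 X200.2866 Y18.1795 F1915
G1 X184.4411 Y6.0938 F1915
G1 X164.6909 Y8.7524 F1915
G1 X152.6052 Y24.5979 F1915
G1 X155.2638 Y44.3481 F1915
M5
G00 X9.9601 Y200.8933
M3 S641
G1 X59.0329 Y200.8933 F1915
G1 X59.0329 Y120.2923 F1915
G1 X9.9601 Y120.2923 F1915
G1 X9.9601 Y200.8933 F1915
M5
G00 X0.0000 Y0.0000

viewBox `0 0 279.7938 226.1181` with mm width/height → 1 unit = 1 mm. Flip: y_m = 226.1181 − y_svg.

**Shape 1** — `<path>` regular polygon, stroke `#0000ff` → score (S641, F1915). Machine vertices: (74.1355,66.6331) → (82.6805,106.8012) → (119.4128,125.1648) → (156.6724,107.8958) → (166.4019,67.9981) → (141.2748,35.5154) → (100.2124,34.9080) → (74.1355,66.6331). Closed: final G1 returns to the first vertex.

**Shape 2** — `<polygon>` closed polygon, stroke `#0000ff` → score (S641, F1915). Machine vertices: (255.5257,119.0265) → (49.8375,141.4711) → (99.9131,41.6955) → (114.2899,158.6232) → (172.1075,6.1151) → (150.5048,152.8871) → (255.5257,119.0265). Closed: final G1 returns to the first vertex.

**Shape 3** — `<path>` regular polygon, stroke `#0000ff` → score (S641, F1915). Machine vertices: (155.2638,44.3481) → (171.1093,56.4338) → (190.8595,53.7752) → (202.9452,37.9297) → (200.2866,18.1795) → (184.4411,6.0938) → (164.6909,8.7524) → (152.6052,24.5979) → (155.2638,44.3481). Closed: final G1 returns to the first vertex.

**Shape 4** — `<rect>` rectangle, stroke `#0000ff` → score (S641, F1915). Machine vertices: (9.9601,200.8933) → (59.0329,200.8933) → (59.0329,120.2923) → (9.9601,120.2923) → (9.9601,200.8933). Closed: final G1 returns to the first vertex.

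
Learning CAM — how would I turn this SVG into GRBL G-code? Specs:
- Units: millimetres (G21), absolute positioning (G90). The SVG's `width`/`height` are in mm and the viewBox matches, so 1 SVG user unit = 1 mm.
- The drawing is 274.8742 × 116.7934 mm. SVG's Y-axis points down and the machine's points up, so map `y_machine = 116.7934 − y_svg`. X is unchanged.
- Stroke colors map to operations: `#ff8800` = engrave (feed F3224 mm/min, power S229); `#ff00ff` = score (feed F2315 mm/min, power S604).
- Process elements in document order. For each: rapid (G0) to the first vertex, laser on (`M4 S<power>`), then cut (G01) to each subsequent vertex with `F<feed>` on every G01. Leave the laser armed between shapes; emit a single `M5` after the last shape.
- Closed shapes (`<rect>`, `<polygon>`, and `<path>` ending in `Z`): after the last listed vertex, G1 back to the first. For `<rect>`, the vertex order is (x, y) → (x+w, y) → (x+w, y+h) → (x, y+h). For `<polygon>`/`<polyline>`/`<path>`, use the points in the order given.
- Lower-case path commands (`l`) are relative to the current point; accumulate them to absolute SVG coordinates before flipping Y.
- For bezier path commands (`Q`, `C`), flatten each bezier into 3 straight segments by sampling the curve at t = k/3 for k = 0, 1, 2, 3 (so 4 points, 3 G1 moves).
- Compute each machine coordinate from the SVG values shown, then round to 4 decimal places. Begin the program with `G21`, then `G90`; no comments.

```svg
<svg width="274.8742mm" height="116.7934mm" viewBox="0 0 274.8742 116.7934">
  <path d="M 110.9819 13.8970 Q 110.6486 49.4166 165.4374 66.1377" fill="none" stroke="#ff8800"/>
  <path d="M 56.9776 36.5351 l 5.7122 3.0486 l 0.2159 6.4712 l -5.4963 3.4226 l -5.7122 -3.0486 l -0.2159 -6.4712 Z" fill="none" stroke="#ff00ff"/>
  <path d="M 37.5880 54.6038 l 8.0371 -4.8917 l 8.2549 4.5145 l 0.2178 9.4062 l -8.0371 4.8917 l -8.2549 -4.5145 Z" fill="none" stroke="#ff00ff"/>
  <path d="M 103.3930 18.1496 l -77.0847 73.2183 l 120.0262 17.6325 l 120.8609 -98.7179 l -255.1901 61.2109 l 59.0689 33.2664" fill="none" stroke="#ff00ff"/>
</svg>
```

1 u = 1 mm; y_m = 116.7934 − y.

[1] `<path>` quadratic bezier, #ff8800→engrave S229 F3224: (110.9819,102.8964) → (116.8844,81.3054) → (135.0362,63.8918) → (165.4374,50.6557)

[2] `<path>` regular polygon, #ff00ff→score S604 F2315: (56.9776,80.2583) → (62.6898,77.2097) → (62.9057,70.7385) → (57.4094,67.3159) → (51.6972,70.3645) → (51.4813,76.8357) → (56.9776,80.2583) (closed)

[3] `<path>` regular polygon, #ff00ff→score S604 F2315: (37.5880,62.1896) → (45.6251,67.0813) → (53.8800,62.5668) → (54.0978,53.1606) → (46.0607,48.2689) → (37.8058,52.7834) → (37.5880,62.1896) (closed)

[4] `<path>` open polyline, #ff00ff→score S604 F2315: (103.3930,98.6438) → (26.3083,25.4255) → (146.3345,7.7930) → (267.1954,106.5109) → (12.0053,45.3000) → (71.0742,12.0336)

G21
G90
G0 X110.9819 Y102.8964
M4 S229
G01 X116.8844 Y81.3054 F3224
G01 X135.0362 Y63.8918 F3224
G01 X165.4374 Y50.6557 F3224
G0 X56.9776 Y80.2583
M4 S604
G01 X62.6898 Y77.2097 F2315
G01 X62.9057 Y70.7385 F2315
G01 X57.4094 Y67.3159 F2315
G01 X51.6972 Y70.3645 F2315
G01 X51.4813 Y76.8357 F2315
G01 X56.9776 Y80.2583 F2315
G0 X37.5880 Y62.1896
M4 S604
G01 X45.6251 Y67.0813 F2315
G01 X53.8800 Y62.5668 F2315
G01 X54.0978 Y53.1606 F2315
G01 X46.0607 Y48.2689 F2315
G01 X37.8058 Y52.7834 F2315
G01 X37.5880 Y62.1896 F2315
G0 X103.3930 Y98.6438
M4 S604
G01 X26.3083 Y25.4255 F2315
G01 X146.3345 Y7.7930 F2315
G01 X267.1954 Y106.5109 F2315
G01 X12.0053 Y45.3000 F2315
G01 X71.0742 Y12.0336 F2315
M5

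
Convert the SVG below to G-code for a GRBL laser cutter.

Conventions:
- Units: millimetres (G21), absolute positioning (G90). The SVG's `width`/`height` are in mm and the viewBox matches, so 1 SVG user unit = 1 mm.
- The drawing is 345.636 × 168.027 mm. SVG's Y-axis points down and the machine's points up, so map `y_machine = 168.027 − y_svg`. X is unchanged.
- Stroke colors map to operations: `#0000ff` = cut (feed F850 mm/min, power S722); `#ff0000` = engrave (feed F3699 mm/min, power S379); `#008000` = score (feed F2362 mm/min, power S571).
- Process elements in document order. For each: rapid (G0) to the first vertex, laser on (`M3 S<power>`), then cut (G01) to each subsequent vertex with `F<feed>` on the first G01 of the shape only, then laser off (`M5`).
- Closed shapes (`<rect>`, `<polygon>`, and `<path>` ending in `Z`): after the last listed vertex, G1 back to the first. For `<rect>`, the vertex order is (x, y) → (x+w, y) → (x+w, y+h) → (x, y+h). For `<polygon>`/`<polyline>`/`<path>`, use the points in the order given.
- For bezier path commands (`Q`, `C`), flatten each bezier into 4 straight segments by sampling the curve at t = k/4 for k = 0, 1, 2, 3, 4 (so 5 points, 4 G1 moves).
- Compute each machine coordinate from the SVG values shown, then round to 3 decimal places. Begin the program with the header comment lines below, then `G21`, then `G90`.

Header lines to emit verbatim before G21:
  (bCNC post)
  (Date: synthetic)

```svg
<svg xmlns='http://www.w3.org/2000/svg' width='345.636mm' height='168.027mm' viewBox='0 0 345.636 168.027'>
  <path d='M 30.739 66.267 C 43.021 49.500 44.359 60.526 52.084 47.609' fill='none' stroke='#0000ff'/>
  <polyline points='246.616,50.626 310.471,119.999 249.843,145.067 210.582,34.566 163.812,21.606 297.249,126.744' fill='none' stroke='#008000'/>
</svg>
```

(bCNC post)
(Date: synthetic)
G21
G90
G0 X30.739 Y101.760
M3 S722
G01 X38.169 Y109.932 F850
G01 X43.120 Y112.533
G01 X47.217 Y114.411
G01 X52.084 Y120.418
M5
G0 X246.616 Y117.401
M3 S571
G01 X310.471 Y48.028 F2362
G01 X249.843 Y22.960
G01 X210.582 Y133.461
G01 X163.812 Y146.421
G01 X297.249 Y41.283
M5

1 u = 1 mm; y_m = 168.027 − y.

[1] `<path>` cubic bezier, #0000ff→cut S722 F850: (30.739,101.760) → (38.169,109.932) → (43.120,112.533) → (47.217,114.411) → (52.084,120.418)

[2] `<polyline>` open polyline, #008000→score S571 F2362: (246.616,117.401) → (310.471,48.028) → (249.843,22.960) → (210.582,133.461) → (163.812,146.421) → (297.249,41.283)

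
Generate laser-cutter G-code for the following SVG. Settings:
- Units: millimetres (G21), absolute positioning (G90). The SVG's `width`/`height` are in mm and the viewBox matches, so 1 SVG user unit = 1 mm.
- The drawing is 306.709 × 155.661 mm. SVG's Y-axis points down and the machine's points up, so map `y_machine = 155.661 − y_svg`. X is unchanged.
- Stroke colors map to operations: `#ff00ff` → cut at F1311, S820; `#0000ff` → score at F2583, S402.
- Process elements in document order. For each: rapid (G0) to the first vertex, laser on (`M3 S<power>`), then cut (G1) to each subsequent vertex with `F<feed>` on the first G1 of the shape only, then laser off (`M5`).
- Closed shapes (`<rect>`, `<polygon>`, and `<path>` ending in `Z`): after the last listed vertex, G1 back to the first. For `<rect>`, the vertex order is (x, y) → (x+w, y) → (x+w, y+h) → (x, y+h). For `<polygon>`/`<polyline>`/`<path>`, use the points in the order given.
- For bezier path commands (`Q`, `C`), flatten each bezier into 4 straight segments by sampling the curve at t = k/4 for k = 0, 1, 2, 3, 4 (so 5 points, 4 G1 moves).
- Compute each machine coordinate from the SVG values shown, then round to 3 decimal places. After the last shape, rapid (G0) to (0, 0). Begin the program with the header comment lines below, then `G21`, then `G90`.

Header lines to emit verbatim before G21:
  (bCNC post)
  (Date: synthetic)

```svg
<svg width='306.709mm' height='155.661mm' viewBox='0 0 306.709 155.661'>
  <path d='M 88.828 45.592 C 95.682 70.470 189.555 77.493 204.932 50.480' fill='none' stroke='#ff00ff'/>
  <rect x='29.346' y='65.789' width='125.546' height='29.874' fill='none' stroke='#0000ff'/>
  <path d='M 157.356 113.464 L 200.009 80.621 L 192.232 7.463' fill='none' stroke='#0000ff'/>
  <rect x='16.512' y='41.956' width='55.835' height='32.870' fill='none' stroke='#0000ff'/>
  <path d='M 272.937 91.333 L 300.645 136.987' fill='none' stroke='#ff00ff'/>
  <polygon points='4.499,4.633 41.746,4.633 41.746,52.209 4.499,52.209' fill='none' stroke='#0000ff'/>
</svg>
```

(bCNC post)
(Date: synthetic)
G21
G90
G0 X88.828 Y110.069
M3 S820
G1 X107.698 Y95.011 F1311
G1 X143.684 Y88.166
G1 X181.267 Y91.050
G1 X204.932 Y105.181
M5
G0 X29.346 Y89.872
M3 S402
G1 X154.892 Y89.872 F2583
G1 X154.892 Y59.998
G1 X29.346 Y59.998
G1 X29.346 Y89.872
M5
G0 X157.356 Y42.197
M3 S402
G1 X200.009 Y75.040 F2583
G1 X192.232 Y148.198
M5
G0 X16.512 Y113.705
M3 S402
G1 X72.347 Y113.705 F2583
G1 X72.347 Y80.835
G1 X16.512 Y80.835
G1 X16.512 Y113.705
M5
G0 X272.937 Y64.328
M3 S820
G1 X300.645 Y18.674 F1311
M5
G0 X4.499 Y151.028
M3 S402
G1 X41.746 Y151.028 F2583
G1 X41.746 Y103.452
G1 X4.499 Y103.452
G1 X4.499 Y151.028
M5
G0 X0.000 Y0.000

1 u = 1 mm; y_m = 155.661 − y.

[1] `<path>` cubic bezier, #ff00ff→cut S820 F1311: (88.828,110.069) → (107.698,95.011) → (143.684,88.166) → (181.267,91.050) → (204.932,105.181)

[2] `<rect>` rectangle, #0000ff→score S402 F2583: (29.346,89.872) → (154.892,89.872) → (154.892,59.998) → (29.346,59.998) → (29.346,89.872) (closed)

[3] `<path>` open polyline, #0000ff→score S402 F2583: (157.356,42.197) → (200.009,75.040) → (192.232,148.198)

[4] `<rect>` rectangle, #0000ff→score S402 F2583: (16.512,113.705) → (72.347,113.705) → (72.347,80.835) → (16.512,80.835) → (16.512,113.705) (closed)

[5] `<path>` line segment, #ff00ff→cut S820 F1311: (272.937,64.328) → (300.645,18.674)

[6] `<polygon>` rectangle, #0000ff→score S402 F2583: (4.499,151.028) → (41.746,151.028) → (41.746,103.452) → (4.499,103.452) → (4.499,151.028) (closed)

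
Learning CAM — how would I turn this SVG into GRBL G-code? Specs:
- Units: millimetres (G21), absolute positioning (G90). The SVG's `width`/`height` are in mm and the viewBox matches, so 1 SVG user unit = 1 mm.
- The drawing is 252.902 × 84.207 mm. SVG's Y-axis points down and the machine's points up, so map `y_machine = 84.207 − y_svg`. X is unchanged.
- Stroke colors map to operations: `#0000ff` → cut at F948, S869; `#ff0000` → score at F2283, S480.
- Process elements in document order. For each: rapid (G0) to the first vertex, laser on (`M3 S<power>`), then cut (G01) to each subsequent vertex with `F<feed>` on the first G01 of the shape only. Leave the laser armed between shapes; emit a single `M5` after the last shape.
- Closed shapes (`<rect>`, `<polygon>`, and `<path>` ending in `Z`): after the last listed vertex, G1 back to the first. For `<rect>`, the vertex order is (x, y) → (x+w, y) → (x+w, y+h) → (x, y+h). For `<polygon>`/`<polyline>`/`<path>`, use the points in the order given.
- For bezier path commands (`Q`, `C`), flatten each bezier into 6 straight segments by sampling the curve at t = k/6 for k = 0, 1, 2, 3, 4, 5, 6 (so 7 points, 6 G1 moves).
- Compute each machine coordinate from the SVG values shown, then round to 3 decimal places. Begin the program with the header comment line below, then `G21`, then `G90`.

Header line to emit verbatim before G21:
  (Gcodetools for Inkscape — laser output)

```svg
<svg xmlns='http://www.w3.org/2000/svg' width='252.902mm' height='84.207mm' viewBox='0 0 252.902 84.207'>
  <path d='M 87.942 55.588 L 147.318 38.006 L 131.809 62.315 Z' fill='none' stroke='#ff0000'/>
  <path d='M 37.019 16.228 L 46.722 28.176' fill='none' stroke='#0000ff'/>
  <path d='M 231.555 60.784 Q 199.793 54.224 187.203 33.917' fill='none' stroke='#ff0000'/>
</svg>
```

(Gcodetools for Inkscape — laser output)
G21
G90
G0 X87.942 Y28.619
M3 S480
G01 X147.318 Y46.201 F2283
G01 X131.809 Y21.892
G01 X87.942 Y28.619
G0 X37.019 Y67.979
M3 S869
G01 X46.722 Y56.031 F948
G0 X231.555 Y23.423
M3 S480
G01 X221.500 Y25.992 F2283
G01 X212.511 Y29.324
G01 X204.586 Y33.420
G01 X197.727 Y38.279
G01 X191.932 Y43.903
G01 X187.203 Y50.290
M5

Since the viewBox matches the mm dimensions, user units are millimetres directly. The only transform is the Y-flip y_m = 84.207 − y_svg.

Shape 1 is a closed polygon drawn with `<path>`. Its stroke #ff0000 means score at S480, F2283. After flipping Y the toolpath is (87.942,28.619) → (147.318,46.201) → (131.809,21.892) → (87.942,28.619), returning to the start.

Shape 2 is a line segment drawn with `<path>`. Its stroke #0000ff means cut at S869, F948. After flipping Y the toolpath is (37.019,67.979) → (46.722,56.031).

Shape 3 is a quadratic bezier drawn with `<path>`. Its stroke #ff0000 means score at S480, F2283. After flipping Y the toolpath is (231.555,23.423) → (221.500,25.992) → (212.511,29.324) → (204.586,33.420) → (197.727,38.279) → (191.932,43.903) → (187.203,50.290).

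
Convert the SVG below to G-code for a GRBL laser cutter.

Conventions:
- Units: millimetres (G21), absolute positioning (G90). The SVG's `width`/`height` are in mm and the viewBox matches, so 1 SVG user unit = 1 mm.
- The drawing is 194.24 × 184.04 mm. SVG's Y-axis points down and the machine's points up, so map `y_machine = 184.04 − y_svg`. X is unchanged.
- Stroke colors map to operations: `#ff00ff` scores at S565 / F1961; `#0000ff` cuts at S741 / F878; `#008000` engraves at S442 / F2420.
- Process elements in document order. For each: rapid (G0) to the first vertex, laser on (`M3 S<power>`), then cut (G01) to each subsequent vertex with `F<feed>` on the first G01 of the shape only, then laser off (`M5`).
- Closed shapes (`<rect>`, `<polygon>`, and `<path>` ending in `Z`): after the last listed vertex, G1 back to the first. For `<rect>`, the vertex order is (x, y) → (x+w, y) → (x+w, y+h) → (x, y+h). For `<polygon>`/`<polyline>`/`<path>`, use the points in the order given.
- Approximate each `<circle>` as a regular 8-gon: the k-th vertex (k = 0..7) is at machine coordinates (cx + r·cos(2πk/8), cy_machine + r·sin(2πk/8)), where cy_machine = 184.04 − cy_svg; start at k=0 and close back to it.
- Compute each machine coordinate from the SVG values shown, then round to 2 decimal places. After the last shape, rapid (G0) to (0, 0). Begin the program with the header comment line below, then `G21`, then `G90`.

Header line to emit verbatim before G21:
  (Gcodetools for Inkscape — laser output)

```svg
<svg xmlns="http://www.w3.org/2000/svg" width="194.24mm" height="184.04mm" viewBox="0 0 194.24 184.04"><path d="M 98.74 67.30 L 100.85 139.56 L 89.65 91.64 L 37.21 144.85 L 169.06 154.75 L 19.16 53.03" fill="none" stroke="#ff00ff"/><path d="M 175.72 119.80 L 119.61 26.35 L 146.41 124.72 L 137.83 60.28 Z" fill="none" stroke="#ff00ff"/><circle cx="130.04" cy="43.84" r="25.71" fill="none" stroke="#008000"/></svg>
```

(Gcodetools for Inkscape — laser output)
G21
G90
G0 X98.74 Y116.74
M3 S565
G01 X100.85 Y44.48 F1961
G01 X89.65 Y92.40
G01 X37.21 Y39.19
G01 X169.06 Y29.29
G01 X19.16 Y131.01
M5
G0 X175.72 Y64.24
M3 S565
G01 X119.61 Y157.69 F1961
G01 X146.41 Y59.32
G01 X137.83 Y123.76
G01 X175.72 Y64.24
M5
G0 X155.75 Y140.20
M3 S442
G01 X148.22 Y158.38 F2420
G01 X130.04 Y165.91
G01 X111.86 Y158.38
G01 X104.33 Y140.20
G01 X111.86 Y122.02
G01 X130.04 Y114.49
G01 X148.22 Y122.02
G01 X155.75 Y140.20
M5
G0 X0.00 Y0.00

Since the viewBox matches the mm dimensions, user units are millimetres directly. The only transform is the Y-flip y_m = 184.04 − y_svg.

Shape 1 is a open polyline drawn with `<path>`. Its stroke #ff00ff means score at S565, F1961. After flipping Y the toolpath is (98.74,116.74) → (100.85,44.48) → (89.65,92.40) → (37.21,39.19) → (169.06,29.29) → (19.16,131.01).

Shape 2 is a closed polygon drawn with `<path>`. Its stroke #ff00ff means score at S565, F1961. After flipping Y the toolpath is (175.72,64.24) → (119.61,157.69) → (146.41,59.32) → (137.83,123.76) → (175.72,64.24), returning to the start.

Shape 3 is a circle drawn with `<circle>`. Its stroke #008000 means engrave at S442, F2420. After flipping Y the toolpath is (155.75,140.20) → (148.22,158.38) → (130.04,165.91) → (111.86,158.38) → (104.33,140.20) → (111.86,122.02) → (130.04,114.49) → (148.22,122.02) → (155.75,140.20), returning to the start.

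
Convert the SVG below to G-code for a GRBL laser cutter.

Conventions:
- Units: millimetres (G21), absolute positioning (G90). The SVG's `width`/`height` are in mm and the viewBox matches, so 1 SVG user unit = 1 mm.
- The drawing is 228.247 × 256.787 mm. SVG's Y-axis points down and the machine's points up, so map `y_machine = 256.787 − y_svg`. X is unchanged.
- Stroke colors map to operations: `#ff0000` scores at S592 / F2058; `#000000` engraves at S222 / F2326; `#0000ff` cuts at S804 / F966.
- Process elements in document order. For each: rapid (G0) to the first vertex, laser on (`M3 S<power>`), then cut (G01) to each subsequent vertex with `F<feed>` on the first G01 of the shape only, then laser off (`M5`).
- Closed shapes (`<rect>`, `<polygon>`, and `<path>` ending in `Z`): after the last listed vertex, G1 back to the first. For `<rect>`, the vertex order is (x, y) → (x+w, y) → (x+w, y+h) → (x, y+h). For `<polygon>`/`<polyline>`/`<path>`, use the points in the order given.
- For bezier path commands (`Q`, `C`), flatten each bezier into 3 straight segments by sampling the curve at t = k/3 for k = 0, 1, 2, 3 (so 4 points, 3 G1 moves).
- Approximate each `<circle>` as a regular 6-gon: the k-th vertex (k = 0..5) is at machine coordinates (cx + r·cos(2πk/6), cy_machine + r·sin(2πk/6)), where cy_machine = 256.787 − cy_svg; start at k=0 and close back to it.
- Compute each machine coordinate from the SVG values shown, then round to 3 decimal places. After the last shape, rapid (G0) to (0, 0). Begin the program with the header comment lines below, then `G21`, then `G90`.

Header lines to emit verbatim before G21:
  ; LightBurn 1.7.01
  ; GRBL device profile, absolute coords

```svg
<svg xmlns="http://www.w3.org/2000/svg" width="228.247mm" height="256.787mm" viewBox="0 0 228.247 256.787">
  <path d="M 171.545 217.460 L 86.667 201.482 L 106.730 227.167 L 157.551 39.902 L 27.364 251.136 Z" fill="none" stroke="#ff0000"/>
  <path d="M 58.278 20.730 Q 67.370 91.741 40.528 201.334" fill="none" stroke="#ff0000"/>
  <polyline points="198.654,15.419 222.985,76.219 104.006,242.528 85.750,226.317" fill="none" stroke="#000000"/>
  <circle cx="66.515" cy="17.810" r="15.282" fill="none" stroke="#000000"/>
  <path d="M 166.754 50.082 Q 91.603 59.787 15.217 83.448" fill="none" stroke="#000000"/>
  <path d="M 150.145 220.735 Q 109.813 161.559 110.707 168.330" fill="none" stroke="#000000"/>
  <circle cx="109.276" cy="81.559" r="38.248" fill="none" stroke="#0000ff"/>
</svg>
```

; LightBurn 1.7.01
; GRBL device profile, absolute coords
G21
G90
G0 X171.545 Y39.327
M3 S592
G01 X86.667 Y55.305 F2058
G01 X106.730 Y29.620
G01 X157.551 Y216.885
G01 X27.364 Y5.651
G01 X171.545 Y39.327
M5
G0 X58.278 Y236.057
M3 S592
G01 X60.347 Y184.429 F2058
G01 X54.430 Y124.228
G01 X40.528 Y55.453
M5
G0 X198.654 Y241.368
M3 S222
G01 X222.985 Y180.568 F2326
G01 X104.006 Y14.259
G01 X85.750 Y30.470
M5
G0 X81.797 Y238.977
M3 S222
G01 X74.156 Y252.212 F2326
G01 X58.874 Y252.212
G01 X51.233 Y238.977
G01 X58.874 Y225.742
G01 X74.156 Y225.742
G01 X81.797 Y238.977
M5
G0 X166.754 Y206.705
M3 S222
G01 X116.516 Y198.684 F2326
G01 X66.004 Y187.562
G01 X15.217 Y173.339
M5
G0 X150.145 Y36.052
M3 S222
G01 X127.838 Y68.175 F2326
G01 X114.692 Y85.644
G01 X110.707 Y88.457
M5
G0 X147.524 Y175.228
M3 S804
G01 X128.400 Y208.352 F966
G01 X90.152 Y208.352
G01 X71.028 Y175.228
G01 X90.152 Y142.104
G01 X128.400 Y142.104
G01 X147.524 Y175.228
M5
G0 X0.000 Y0.000

Since the viewBox matches the mm dimensions, user units are millimetres directly. The only transform is the Y-flip y_m = 256.787 − y_svg.

Shape 1 is a closed polygon drawn with `<path>`. Its stroke #ff0000 means score at S592, F2058. After flipping Y the toolpath is (171.545,39.327) → (86.667,55.305) → (106.730,29.620) → (157.551,216.885) → (27.364,5.651) → (171.545,39.327), returning to the start.

Shape 2 is a quadratic bezier drawn with `<path>`. Its stroke #ff0000 means score at S592, F2058. After flipping Y the toolpath is (58.278,236.057) → (60.347,184.429) → (54.430,124.228) → (40.528,55.453).

Shape 3 is a open polyline drawn with `<polyline>`. Its stroke #000000 means engrave at S222, F2326. After flipping Y the toolpath is (198.654,241.368) → (222.985,180.568) → (104.006,14.259) → (85.750,30.470).

Shape 4 is a circle drawn with `<circle>`. Its stroke #000000 means engrave at S222, F2326. After flipping Y the toolpath is (81.797,238.977) → (74.156,252.212) → (58.874,252.212) → (51.233,238.977) → (58.874,225.742) → (74.156,225.742) → (81.797,238.977), returning to the start.

Shape 5 is a quadratic bezier drawn with `<path>`. Its stroke #000000 means engrave at S222, F2326. After flipping Y the toolpath is (166.754,206.705) → (116.516,198.684) → (66.004,187.562) → (15.217,173.339).

Shape 6 is a quadratic bezier drawn with `<path>`. Its stroke #000000 means engrave at S222, F2326. After flipping Y the toolpath is (150.145,36.052) → (127.838,68.175) → (114.692,85.644) → (110.707,88.457).

Shape 7 is a circle drawn with `<circle>`. Its stroke #0000ff means cut at S804, F966. After flipping Y the toolpath is (147.524,175.228) → (128.400,208.352) → (90.152,208.352) → (71.028,175.228) → (90.152,142.104) → (128.400,142.104) → (147.524,175.228), returning to the start.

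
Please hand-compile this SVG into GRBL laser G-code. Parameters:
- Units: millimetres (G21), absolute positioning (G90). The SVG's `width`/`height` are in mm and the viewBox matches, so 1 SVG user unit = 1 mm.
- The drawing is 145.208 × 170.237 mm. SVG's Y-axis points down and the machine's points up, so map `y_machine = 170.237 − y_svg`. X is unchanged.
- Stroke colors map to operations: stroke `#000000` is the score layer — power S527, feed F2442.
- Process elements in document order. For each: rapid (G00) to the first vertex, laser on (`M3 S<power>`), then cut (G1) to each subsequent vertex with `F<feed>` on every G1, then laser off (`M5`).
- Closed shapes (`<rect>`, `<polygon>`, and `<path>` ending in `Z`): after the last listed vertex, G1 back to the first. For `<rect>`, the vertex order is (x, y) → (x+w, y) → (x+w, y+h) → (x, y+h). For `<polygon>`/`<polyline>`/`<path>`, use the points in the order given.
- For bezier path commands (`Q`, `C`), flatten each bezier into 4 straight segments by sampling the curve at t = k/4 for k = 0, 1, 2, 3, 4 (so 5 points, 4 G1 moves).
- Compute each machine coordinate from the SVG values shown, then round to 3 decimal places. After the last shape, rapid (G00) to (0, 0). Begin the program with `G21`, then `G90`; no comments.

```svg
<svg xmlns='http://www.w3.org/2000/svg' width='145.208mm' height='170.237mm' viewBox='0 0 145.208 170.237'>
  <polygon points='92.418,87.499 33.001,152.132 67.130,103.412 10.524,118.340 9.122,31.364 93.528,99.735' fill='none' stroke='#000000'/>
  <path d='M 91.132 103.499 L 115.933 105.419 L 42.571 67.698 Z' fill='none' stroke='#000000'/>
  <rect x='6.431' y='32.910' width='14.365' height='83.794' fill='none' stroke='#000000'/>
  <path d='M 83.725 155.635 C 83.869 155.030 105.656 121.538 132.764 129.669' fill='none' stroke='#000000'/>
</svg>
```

Since the viewBox matches the mm dimensions, user units are millimetres directly. The only transform is the Y-flip y_m = 170.237 − y_svg.

Shape 1 is a closed polygon drawn with `<polygon>`. Its stroke #000000 means score at S527, F2442. After flipping Y the toolpath is (92.418,82.738) → (33.001,18.105) → (67.130,66.825) → (10.524,51.897) → (9.122,138.873) → (93.528,70.502) → (92.418,82.738), returning to the start.

Shape 2 is a closed polygon drawn with `<path>`. Its stroke #000000 means score at S527, F2442. After flipping Y the toolpath is (91.132,66.738) → (115.933,64.818) → (42.571,102.539) → (91.132,66.738), returning to the start.

Shape 3 is a rectangle drawn with `<rect>`. Its stroke #000000 means score at S527, F2442. After flipping Y the toolpath is (6.431,137.327) → (20.796,137.327) → (20.796,53.533) → (6.431,53.533) → (6.431,137.327), returning to the start.

Shape 4 is a cubic bezier drawn with `<path>`. Its stroke #000000 means score at S527, F2442. After flipping Y the toolpath is (83.725,14.602) → (87.636,20.058) → (98.133,30.861) → (113.686,40.026) → (132.764,40.568).

G21
G90
G00 X92.418 Y82.738
M3 S527
G1 X33.001 Y18.105 F2442
G1 X67.130 Y66.825 F2442
G1 X10.524 Y51.897 F2442
G1 X9.122 Y138.873 F2442
G1 X93.528 Y70.502 F2442
G1 X92.418 Y82.738 F2442
M5
G00 X91.132 Y66.738
M3 S527
G1 X115.933 Y64.818 F2442
G1 X42.571 Y102.539 F2442
G1 X91.132 Y66.738 F2442
M5
G00 X6.431 Y137.327
M3 S527
G1 X20.796 Y137.327 F2442
G1 X20.796 Y53.533 F2442
G1 X6.431 Y53.533 F2442
G1 X6.431 Y137.327 F2442
M5
G00 X83.725 Y14.602
M3 S527
G1 X87.636 Y20.058 F2442
G1 X98.133 Y30.861 F2442
G1 X113.686 Y40.026 F2442
G1 X132.764 Y40.568 F2442
M5
G00 X0.000 Y0.000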